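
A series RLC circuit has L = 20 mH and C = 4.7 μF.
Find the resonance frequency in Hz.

Step 1 — Resonance condition Im(Z)=0 gives ω₀ = 1/√(LC).
Step 2 — ω₀ = 1/√(0.02·4.7e-06) = 3262 rad/s.
Step 3 — f₀ = ω₀/(2π) = 519.1 Hz.

f₀ = 519.1 Hz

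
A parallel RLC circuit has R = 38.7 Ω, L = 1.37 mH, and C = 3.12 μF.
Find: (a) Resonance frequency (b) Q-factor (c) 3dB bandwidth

Step 1 — Resonance: ω₀ = 1/√(LC) = 1/√(0.00137·3.12e-06) = 1.53e+04 rad/s.
Step 2 — f₀ = ω₀/(2π) = 2434 Hz.
Step 3 — Parallel Q: Q = R/(ω₀L) = 38.7/(1.53e+04·0.00137) = 1.847.
Step 4 — Bandwidth: Δω = ω₀/Q = 8282 rad/s; BW = Δω/(2π) = 1318 Hz.

(a) f₀ = 2434 Hz  (b) Q = 1.847  (c) BW = 1318 Hz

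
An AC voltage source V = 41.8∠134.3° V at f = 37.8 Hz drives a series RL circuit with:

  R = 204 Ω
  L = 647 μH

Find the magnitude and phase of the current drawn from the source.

Step 1 — Angular frequency: ω = 2π·f = 2π·37.8 = 237.5 rad/s.
Step 2 — Component impedances:
  R: Z = R = 204 Ω
  L: Z = jωL = j·237.5·0.000647 = 0 + j0.1537 Ω
Step 3 — Series combination: Z_total = R + L = 204 + j0.1537 Ω = 204∠0.0° Ω.
Step 4 — Source phasor: V = 41.8∠134.3° V = -29.19 + j29.92 V.
Step 5 — Ohm's law: I = V / Z_total = (-29.19 + j29.92) / (204 + j0.1537) = -0.143 + j0.1468 A.
Step 6 — Convert to polar: |I| = 0.2049 A, ∠I = 134.3°.

I = 0.2049∠134.3° A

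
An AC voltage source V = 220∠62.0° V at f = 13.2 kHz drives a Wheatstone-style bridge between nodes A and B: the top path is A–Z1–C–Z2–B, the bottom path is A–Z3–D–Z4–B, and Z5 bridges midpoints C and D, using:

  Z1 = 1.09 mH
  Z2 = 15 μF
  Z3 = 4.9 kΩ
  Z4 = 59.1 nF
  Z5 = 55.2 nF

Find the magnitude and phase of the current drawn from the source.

Step 1 — Angular frequency: ω = 2π·f = 2π·1.32e+04 = 8.294e+04 rad/s.
Step 2 — Component impedances:
  Z1: Z = jωL = j·8.294e+04·0.00109 = 0 + j90.4 Ω
  Z2: Z = 1/(jωC) = -j/(ω·C) = 0 - j0.8038 Ω
  Z3: Z = R = 4900 Ω
  Z4: Z = 1/(jωC) = -j/(ω·C) = 0 - j204 Ω
  Z5: Z = 1/(jωC) = -j/(ω·C) = 0 - j218.4 Ω
Step 3 — Bridge requires nodal analysis (the Z5 bridge couples midpoints C and D, so the two paths cannot be reduced to a simple series/parallel combination). Setting node B to ground and injecting 1 A at node A, the 3-node admittance system at A, C, D solves to V_A = Z_AB = 1.653 + j89.61 Ω = 89.62∠88.9° Ω.
Step 4 — Source phasor: V = 220∠62.0° V = 103.3 + j194.2 V.
Step 5 — Ohm's law: I = V / Z_total = (103.3 + j194.2) / (1.653 + j89.61) = 2.188 - j1.112 A.
Step 6 — Convert to polar: |I| = 2.455 A, ∠I = -26.9°.

I = 2.455∠-26.9° A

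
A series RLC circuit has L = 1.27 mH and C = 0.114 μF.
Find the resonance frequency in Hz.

Step 1 — Resonance condition Im(Z)=0 gives ω₀ = 1/√(LC).
Step 2 — ω₀ = 1/√(0.00127·1.14e-07) = 8.311e+04 rad/s.
Step 3 — f₀ = ω₀/(2π) = 1.323e+04 Hz.

f₀ = 1.323e+04 Hz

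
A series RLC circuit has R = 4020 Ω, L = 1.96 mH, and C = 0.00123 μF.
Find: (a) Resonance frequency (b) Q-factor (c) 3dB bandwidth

Step 1 — Resonance condition Im(Z)=0 gives ω₀ = 1/√(LC).
Step 2 — ω₀ = 1/√(0.00196·1.23e-09) = 6.44e+05 rad/s.
Step 3 — f₀ = ω₀/(2π) = 1.025e+05 Hz.
Step 4 — Series Q: Q = ω₀L/R = 6.44e+05·0.00196/4020 = 0.314.
Step 5 — 3dB bandwidth: Δω = ω₀/Q = 2.051e+06 rad/s; BW = Δω/(2π) = 3.264e+05 Hz.

(a) f₀ = 1.025e+05 Hz  (b) Q = 0.314  (c) BW = 3.264e+05 Hz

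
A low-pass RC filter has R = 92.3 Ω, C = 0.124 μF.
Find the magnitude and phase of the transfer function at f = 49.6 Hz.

Step 1 — Angular frequency: ω = 2π·49.6 = 311.6 rad/s.
Step 2 — Transfer function: H(jω) = 1/(1 + jωRC).
Step 3 — Denominator: 1 + jωRC = 1 + j·311.6·92.3·1.24e-07 = 1 + j0.003567.
Step 4 — H = 1 - j0.003567.
Step 5 — Magnitude: |H| = 1 (-0.0 dB); phase: φ = -0.2°.

|H| = 1 (-0.0 dB), φ = -0.2°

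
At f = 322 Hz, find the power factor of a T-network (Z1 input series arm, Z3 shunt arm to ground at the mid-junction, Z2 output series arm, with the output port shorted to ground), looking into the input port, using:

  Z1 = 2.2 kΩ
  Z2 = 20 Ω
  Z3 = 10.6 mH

Step 1 — Angular frequency: ω = 2π·f = 2π·322 = 2023 rad/s.
Step 2 — Component impedances:
  Z1: Z = R = 2200 Ω
  Z2: Z = R = 20 Ω
  Z3: Z = jωL = j·2023·0.0106 = 0 + j21.45 Ω
Step 3 — With the output port shorted to ground, the output series arm Z2 runs from the junction to ground; the shunt arm Z3 also runs from the junction to ground. They appear in parallel: Z3 || Z2 = 10.7 + j9.976 Ω.
Step 4 — Series with input arm Z1: Z_in = Z1 + (Z3 || Z2) = 2211 + j9.976 Ω = 2211∠0.3° Ω.
Step 5 — Power factor: PF = cos(φ) = Re(Z)/|Z| = 2211/2211 = 1.
Step 6 — Type: Im(Z) = 9.976 ⇒ lagging (phase φ = 0.3°).

PF = 1 (lagging, φ = 0.3°)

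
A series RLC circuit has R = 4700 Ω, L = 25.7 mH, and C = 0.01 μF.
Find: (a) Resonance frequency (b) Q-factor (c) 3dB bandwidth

Step 1 — Resonance: ω₀ = 1/√(LC) = 1/√(0.0257·1e-08) = 6.238e+04 rad/s.
Step 2 — f₀ = ω₀/(2π) = 9928 Hz.
Step 3 — Series Q: Q = ω₀L/R = 6.238e+04·0.0257/4700 = 0.3411.
Step 4 — Bandwidth: Δω = ω₀/Q = 1.829e+05 rad/s; BW = Δω/(2π) = 2.911e+04 Hz.

(a) f₀ = 9928 Hz  (b) Q = 0.3411  (c) BW = 2.911e+04 Hz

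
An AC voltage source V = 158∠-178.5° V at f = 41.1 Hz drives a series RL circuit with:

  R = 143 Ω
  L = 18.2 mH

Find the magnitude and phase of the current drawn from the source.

Step 1 — Angular frequency: ω = 2π·f = 2π·41.1 = 258.2 rad/s.
Step 2 — Component impedances:
  R: Z = R = 143 Ω
  L: Z = jωL = j·258.2·0.0182 = 0 + j4.7 Ω
Step 3 — Series combination: Z_total = R + L = 143 + j4.7 Ω = 143.1∠1.9° Ω.
Step 4 — Source phasor: V = 158∠-178.5° V = -157.9 - j4.136 V.
Step 5 — Ohm's law: I = V / Z_total = (-157.9 - j4.136) / (143 + j4.7) = -1.104 + j0.007371 A.
Step 6 — Convert to polar: |I| = 1.104 A, ∠I = 179.6°.

I = 1.104∠179.6° A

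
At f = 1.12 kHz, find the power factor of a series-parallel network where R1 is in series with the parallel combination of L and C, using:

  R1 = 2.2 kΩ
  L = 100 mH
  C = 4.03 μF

Step 1 — Angular frequency: ω = 2π·f = 2π·1120 = 7037 rad/s.
Step 2 — Component impedances:
  R1: Z = R = 2200 Ω
  L: Z = jωL = j·7037·0.1 = 0 + j703.7 Ω
  C: Z = 1/(jωC) = -j/(ω·C) = 0 - j35.26 Ω
Step 3 — Parallel branch: L || C = 1/(1/L + 1/C) = 0 - j37.12 Ω.
Step 4 — Series with R1: Z_total = R1 + (L || C) = 2200 - j37.12 Ω = 2200∠-1.0° Ω.
Step 5 — Power factor: PF = cos(φ) = Re(Z)/|Z| = 2200/2200.3 = 0.9999.
Step 6 — Type: Im(Z) = -37.12 ⇒ leading (phase φ = -1.0°).

PF = 0.9999 (leading, φ = -1.0°)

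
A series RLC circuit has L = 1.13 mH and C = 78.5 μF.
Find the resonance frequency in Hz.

Step 1 — Resonance condition Im(Z)=0 gives ω₀ = 1/√(LC).
Step 2 — ω₀ = 1/√(0.00113·7.85e-05) = 3358 rad/s.
Step 3 — f₀ = ω₀/(2π) = 534.4 Hz.

f₀ = 534.4 Hz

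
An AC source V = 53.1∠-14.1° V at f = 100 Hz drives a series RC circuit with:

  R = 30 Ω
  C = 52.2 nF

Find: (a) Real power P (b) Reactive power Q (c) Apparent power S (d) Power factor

Step 1 — Angular frequency: ω = 2π·f = 2π·100 = 628.3 rad/s.
Step 2 — Component impedances:
  R: Z = R = 30 Ω
  C: Z = 1/(jωC) = -j/(ω·C) = 0 - j3.049e+04 Ω
Step 3 — Series combination: Z_total = R + C = 30 - j3.049e+04 Ω = 3.049e+04∠-89.9° Ω.
Step 4 — Source phasor: V = 53.1∠-14.1° V = 51.5 - j12.94 V.
Step 5 — Current: I = V / Z = 0.0004259 + j0.001689 A = 0.001742∠75.8° A.
Step 6 — Complex power: S = V·I* = 9.099e-05 - j0.09248 VA.
Step 7 — Real power: P = Re(S) = 9.099e-05 W.
Step 8 — Reactive power: Q = Im(S) = -0.09248 VAR.
Step 9 — Apparent power: |S| = 0.09248 VA.
Step 10 — Power factor: PF = P/|S| = 0.0009839 (leading).

(a) P = 9.099e-05 W  (b) Q = -0.09248 VAR  (c) S = 0.09248 VA  (d) PF = 0.0009839 (leading)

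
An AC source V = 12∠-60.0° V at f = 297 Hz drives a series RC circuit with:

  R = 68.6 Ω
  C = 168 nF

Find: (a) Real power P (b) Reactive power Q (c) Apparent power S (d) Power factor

Step 1 — Angular frequency: ω = 2π·f = 2π·297 = 1866 rad/s.
Step 2 — Component impedances:
  R: Z = R = 68.6 Ω
  C: Z = 1/(jωC) = -j/(ω·C) = 0 - j3190 Ω
Step 3 — Series combination: Z_total = R + C = 68.6 - j3190 Ω = 3190∠-88.8° Ω.
Step 4 — Source phasor: V = 12∠-60.0° V = 6 - j10.39 V.
Step 5 — Current: I = V / Z = 0.003297 + j0.00181 A = 0.003761∠28.8° A.
Step 6 — Complex power: S = V·I* = 0.0009705 - j0.04512 VA.
Step 7 — Real power: P = Re(S) = 0.0009705 W.
Step 8 — Reactive power: Q = Im(S) = -0.04512 VAR.
Step 9 — Apparent power: |S| = 0.04513 VA.
Step 10 — Power factor: PF = P/|S| = 0.0215 (leading).

(a) P = 0.0009705 W  (b) Q = -0.04512 VAR  (c) S = 0.04513 VA  (d) PF = 0.0215 (leading)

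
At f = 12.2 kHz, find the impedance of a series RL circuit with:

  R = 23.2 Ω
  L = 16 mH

Step 1 — Angular frequency: ω = 2π·f = 2π·1.22e+04 = 7.665e+04 rad/s.
Step 2 — Component impedances:
  R: Z = R = 23.2 Ω
  L: Z = jωL = j·7.665e+04·0.016 = 0 + j1226 Ω
Step 3 — Series combination: Z_total = R + L = 23.2 + j1226 Ω = 1227∠88.9° Ω.

Z = 23.2 + j1226 Ω = 1227∠88.9° Ω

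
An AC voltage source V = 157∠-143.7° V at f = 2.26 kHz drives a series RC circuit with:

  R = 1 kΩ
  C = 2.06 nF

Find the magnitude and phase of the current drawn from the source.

Step 1 — Angular frequency: ω = 2π·f = 2π·2260 = 1.42e+04 rad/s.
Step 2 — Component impedances:
  R: Z = R = 1000 Ω
  C: Z = 1/(jωC) = -j/(ω·C) = 0 - j3.419e+04 Ω
Step 3 — Series combination: Z_total = R + C = 1000 - j3.419e+04 Ω = 3.42e+04∠-88.3° Ω.
Step 4 — Source phasor: V = 157∠-143.7° V = -126.5 - j92.95 V.
Step 5 — Ohm's law: I = V / Z_total = (-126.5 - j92.95) / (1000 - j3.419e+04) = 0.002608 - j0.003778 A.
Step 6 — Convert to polar: |I| = 0.004591 A, ∠I = -55.4°.

I = 0.004591∠-55.4° A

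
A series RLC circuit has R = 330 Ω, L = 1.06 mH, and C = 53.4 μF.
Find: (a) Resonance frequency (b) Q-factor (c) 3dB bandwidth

Step 1 — Resonance condition Im(Z)=0 gives ω₀ = 1/√(LC).
Step 2 — ω₀ = 1/√(0.00106·5.34e-05) = 4203 rad/s.
Step 3 — f₀ = ω₀/(2π) = 669 Hz.
Step 4 — Series Q: Q = ω₀L/R = 4203·0.00106/330 = 0.0135.
Step 5 — 3dB bandwidth: Δω = ω₀/Q = 3.113e+05 rad/s; BW = Δω/(2π) = 4.955e+04 Hz.

(a) f₀ = 669 Hz  (b) Q = 0.0135  (c) BW = 4.955e+04 Hz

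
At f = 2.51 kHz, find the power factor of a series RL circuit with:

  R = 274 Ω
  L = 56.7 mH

Step 1 — Angular frequency: ω = 2π·f = 2π·2510 = 1.577e+04 rad/s.
Step 2 — Component impedances:
  R: Z = R = 274 Ω
  L: Z = jωL = j·1.577e+04·0.0567 = 0 + j894.2 Ω
Step 3 — Series combination: Z_total = R + L = 274 + j894.2 Ω = 935.2∠73.0° Ω.
Step 4 — Power factor: PF = cos(φ) = Re(Z)/|Z| = 274/935.2 = 0.293.
Step 5 — Type: Im(Z) = 894.2 ⇒ lagging (phase φ = 73.0°).

PF = 0.293 (lagging, φ = 73.0°)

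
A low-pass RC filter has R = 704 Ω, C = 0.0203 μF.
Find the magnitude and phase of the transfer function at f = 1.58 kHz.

Step 1 — Angular frequency: ω = 2π·1580 = 9927 rad/s.
Step 2 — Transfer function: H(jω) = 1/(1 + jωRC).
Step 3 — Denominator: 1 + jωRC = 1 + j·9927·704·2.03e-08 = 1 + j0.1419.
Step 4 — H = 0.9803 - j0.1391.
Step 5 — Magnitude: |H| = 0.9901 (-0.1 dB); phase: φ = -8.1°.

|H| = 0.9901 (-0.1 dB), φ = -8.1°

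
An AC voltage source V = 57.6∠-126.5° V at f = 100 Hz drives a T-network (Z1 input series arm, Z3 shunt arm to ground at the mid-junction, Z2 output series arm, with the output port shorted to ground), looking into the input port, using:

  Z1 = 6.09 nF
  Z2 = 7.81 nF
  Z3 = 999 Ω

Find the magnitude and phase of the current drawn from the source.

Step 1 — Angular frequency: ω = 2π·f = 2π·100 = 628.3 rad/s.
Step 2 — Component impedances:
  Z1: Z = 1/(jωC) = -j/(ω·C) = 0 - j2.613e+05 Ω
  Z2: Z = 1/(jωC) = -j/(ω·C) = 0 - j2.038e+05 Ω
  Z3: Z = R = 999 Ω
Step 3 — With the output port shorted to ground, the output series arm Z2 runs from the junction to ground; the shunt arm Z3 also runs from the junction to ground. They appear in parallel: Z3 || Z2 = 999 - j4.897 Ω.
Step 4 — Series with input arm Z1: Z_in = Z1 + (Z3 || Z2) = 999 - j2.613e+05 Ω = 2.613e+05∠-89.8° Ω.
Step 5 — Source phasor: V = 57.6∠-126.5° V = -34.26 - j46.3 V.
Step 6 — Ohm's law: I = V / Z_total = (-34.26 - j46.3) / (999 - j2.613e+05) = 0.0001767 - j0.0001318 A.
Step 7 — Convert to polar: |I| = 0.0002204 A, ∠I = -36.7°.

I = 0.0002204∠-36.7° A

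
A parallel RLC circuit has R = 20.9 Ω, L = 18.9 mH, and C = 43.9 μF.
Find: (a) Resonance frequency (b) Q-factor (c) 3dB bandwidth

Step 1 — Resonance: ω₀ = 1/√(LC) = 1/√(0.0189·4.39e-05) = 1098 rad/s.
Step 2 — f₀ = ω₀/(2π) = 174.7 Hz.
Step 3 — Parallel Q: Q = R/(ω₀L) = 20.9/(1098·0.0189) = 1.007.
Step 4 — Bandwidth: Δω = ω₀/Q = 1090 rad/s; BW = Δω/(2π) = 173.5 Hz.

(a) f₀ = 174.7 Hz  (b) Q = 1.007  (c) BW = 173.5 Hz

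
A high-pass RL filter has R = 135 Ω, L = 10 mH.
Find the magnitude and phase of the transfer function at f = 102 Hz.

Step 1 — Angular frequency: ω = 2π·102 = 640.9 rad/s.
Step 2 — Transfer function: H(jω) = jωL/(R + jωL).
Step 3 — Numerator jωL = j·6.409; denominator R + jωL = 135 + j6.409.
Step 4 — H = 0.002249 + j0.04737.
Step 5 — Magnitude: |H| = 0.04742 (-26.5 dB); phase: φ = 87.3°.

|H| = 0.04742 (-26.5 dB), φ = 87.3°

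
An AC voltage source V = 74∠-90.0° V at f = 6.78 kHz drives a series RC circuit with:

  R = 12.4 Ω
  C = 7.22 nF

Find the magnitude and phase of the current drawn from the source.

Step 1 — Angular frequency: ω = 2π·f = 2π·6780 = 4.26e+04 rad/s.
Step 2 — Component impedances:
  R: Z = R = 12.4 Ω
  C: Z = 1/(jωC) = -j/(ω·C) = 0 - j3251 Ω
Step 3 — Series combination: Z_total = R + C = 12.4 - j3251 Ω = 3251∠-89.8° Ω.
Step 4 — Source phasor: V = 74∠-90.0° V = 0 - j74 V.
Step 5 — Ohm's law: I = V / Z_total = (0 - j74) / (12.4 - j3251) = 0.02276 - j8.68e-05 A.
Step 6 — Convert to polar: |I| = 0.02276 A, ∠I = -0.2°.

I = 0.02276∠-0.2° A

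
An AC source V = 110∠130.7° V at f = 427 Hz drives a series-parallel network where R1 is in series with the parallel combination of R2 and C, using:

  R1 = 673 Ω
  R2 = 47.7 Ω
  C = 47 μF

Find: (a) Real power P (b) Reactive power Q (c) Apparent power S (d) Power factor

Step 1 — Angular frequency: ω = 2π·f = 2π·427 = 2683 rad/s.
Step 2 — Component impedances:
  R1: Z = R = 673 Ω
  R2: Z = R = 47.7 Ω
  C: Z = 1/(jωC) = -j/(ω·C) = 0 - j7.93 Ω
Step 3 — Parallel branch: R2 || C = 1/(1/R2 + 1/C) = 1.283 - j7.717 Ω.
Step 4 — Series with R1: Z_total = R1 + (R2 || C) = 674.3 - j7.717 Ω = 674.3∠-0.7° Ω.
Step 5 — Source phasor: V = 110∠130.7° V = -71.73 + j83.39 V.
Step 6 — Current: I = V / Z = -0.1078 + j0.1224 A = 0.1631∠131.4° A.
Step 7 — Complex power: S = V·I* = 17.94 - j0.2054 VA.
Step 8 — Real power: P = Re(S) = 17.94 W.
Step 9 — Reactive power: Q = Im(S) = -0.2054 VAR.
Step 10 — Apparent power: |S| = 17.94 VA.
Step 11 — Power factor: PF = P/|S| = 0.9999 (leading).

(a) P = 17.94 W  (b) Q = -0.2054 VAR  (c) S = 17.94 VA  (d) PF = 0.9999 (leading)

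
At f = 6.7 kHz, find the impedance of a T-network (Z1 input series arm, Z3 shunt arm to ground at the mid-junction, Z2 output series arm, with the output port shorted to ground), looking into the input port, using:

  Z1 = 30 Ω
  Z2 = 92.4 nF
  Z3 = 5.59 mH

Step 1 — Angular frequency: ω = 2π·f = 2π·6700 = 4.21e+04 rad/s.
Step 2 — Component impedances:
  Z1: Z = R = 30 Ω
  Z2: Z = 1/(jωC) = -j/(ω·C) = 0 - j257.1 Ω
  Z3: Z = jωL = j·4.21e+04·0.00559 = 0 + j235.3 Ω
Step 3 — With the output port shorted to ground, the output series arm Z2 runs from the junction to ground; the shunt arm Z3 also runs from the junction to ground. They appear in parallel: Z3 || Z2 = 0 + j2780 Ω.
Step 4 — Series with input arm Z1: Z_in = Z1 + (Z3 || Z2) = 30 + j2780 Ω = 2781∠89.4° Ω.

Z = 30 + j2780 Ω = 2781∠89.4° Ω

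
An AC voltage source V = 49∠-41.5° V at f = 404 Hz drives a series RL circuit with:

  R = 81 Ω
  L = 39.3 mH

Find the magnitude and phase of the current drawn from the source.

Step 1 — Angular frequency: ω = 2π·f = 2π·404 = 2538 rad/s.
Step 2 — Component impedances:
  R: Z = R = 81 Ω
  L: Z = jωL = j·2538·0.0393 = 0 + j99.76 Ω
Step 3 — Series combination: Z_total = R + L = 81 + j99.76 Ω = 128.5∠50.9° Ω.
Step 4 — Source phasor: V = 49∠-41.5° V = 36.7 - j32.47 V.
Step 5 — Ohm's law: I = V / Z_total = (36.7 - j32.47) / (81 + j99.76) = -0.01613 - j0.381 A.
Step 6 — Convert to polar: |I| = 0.3813 A, ∠I = -92.4°.

I = 0.3813∠-92.4° A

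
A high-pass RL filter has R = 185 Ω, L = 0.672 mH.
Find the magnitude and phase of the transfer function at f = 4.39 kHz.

Step 1 — Angular frequency: ω = 2π·4390 = 2.758e+04 rad/s.
Step 2 — Transfer function: H(jω) = jωL/(R + jωL).
Step 3 — Numerator jωL = j·18.54; denominator R + jωL = 185 + j18.54.
Step 4 — H = 0.009939 + j0.0992.
Step 5 — Magnitude: |H| = 0.09969 (-20.0 dB); phase: φ = 84.3°.

|H| = 0.09969 (-20.0 dB), φ = 84.3°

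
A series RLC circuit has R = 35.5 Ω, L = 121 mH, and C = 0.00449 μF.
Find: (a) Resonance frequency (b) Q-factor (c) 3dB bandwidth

Step 1 — Resonance: ω₀ = 1/√(LC) = 1/√(0.121·4.49e-09) = 4.29e+04 rad/s.
Step 2 — f₀ = ω₀/(2π) = 6828 Hz.
Step 3 — Series Q: Q = ω₀L/R = 4.29e+04·0.121/35.5 = 146.2.
Step 4 — Bandwidth: Δω = ω₀/Q = 293.4 rad/s; BW = Δω/(2π) = 46.69 Hz.

(a) f₀ = 6828 Hz  (b) Q = 146.2  (c) BW = 46.69 Hz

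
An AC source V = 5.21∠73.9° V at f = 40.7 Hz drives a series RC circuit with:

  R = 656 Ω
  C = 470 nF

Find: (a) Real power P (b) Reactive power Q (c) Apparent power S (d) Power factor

Step 1 — Angular frequency: ω = 2π·f = 2π·40.7 = 255.7 rad/s.
Step 2 — Component impedances:
  R: Z = R = 656 Ω
  C: Z = 1/(jωC) = -j/(ω·C) = 0 - j8320 Ω
Step 3 — Series combination: Z_total = R + C = 656 - j8320 Ω = 8346∠-85.5° Ω.
Step 4 — Source phasor: V = 5.21∠73.9° V = 1.445 + j5.006 V.
Step 5 — Current: I = V / Z = -0.0005843 + j0.0002197 A = 0.0006243∠159.4° A.
Step 6 — Complex power: S = V·I* = 0.0002556 - j0.003242 VA.
Step 7 — Real power: P = Re(S) = 0.0002556 W.
Step 8 — Reactive power: Q = Im(S) = -0.003242 VAR.
Step 9 — Apparent power: |S| = 0.003252 VA.
Step 10 — Power factor: PF = P/|S| = 0.0786 (leading).

(a) P = 0.0002556 W  (b) Q = -0.003242 VAR  (c) S = 0.003252 VA  (d) PF = 0.0786 (leading)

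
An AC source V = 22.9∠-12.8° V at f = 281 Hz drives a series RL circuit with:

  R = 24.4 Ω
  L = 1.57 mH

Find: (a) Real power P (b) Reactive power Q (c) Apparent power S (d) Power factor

Step 1 — Angular frequency: ω = 2π·f = 2π·281 = 1766 rad/s.
Step 2 — Component impedances:
  R: Z = R = 24.4 Ω
  L: Z = jωL = j·1766·0.00157 = 0 + j2.772 Ω
Step 3 — Series combination: Z_total = R + L = 24.4 + j2.772 Ω = 24.56∠6.5° Ω.
Step 4 — Source phasor: V = 22.9∠-12.8° V = 22.33 - j5.073 V.
Step 5 — Current: I = V / Z = 0.8802 - j0.3079 A = 0.9325∠-19.3° A.
Step 6 — Complex power: S = V·I* = 21.22 + j2.411 VA.
Step 7 — Real power: P = Re(S) = 21.22 W.
Step 8 — Reactive power: Q = Im(S) = 2.411 VAR.
Step 9 — Apparent power: |S| = 21.35 VA.
Step 10 — Power factor: PF = P/|S| = 0.9936 (lagging).

(a) P = 21.22 W  (b) Q = 2.411 VAR  (c) S = 21.35 VA  (d) PF = 0.9936 (lagging)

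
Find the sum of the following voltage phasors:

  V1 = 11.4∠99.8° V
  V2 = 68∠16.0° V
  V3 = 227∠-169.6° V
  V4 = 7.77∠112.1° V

Step 1 — Convert each phasor to rectangular form:
  V1 = 11.4·(cos(99.8°) + j·sin(99.8°)) = -1.94 + j11.23 V
  V2 = 68·(cos(16.0°) + j·sin(16.0°)) = 65.37 + j18.74 V
  V3 = 227·(cos(-169.6°) + j·sin(-169.6°)) = -223.3 - j40.98 V
  V4 = 7.77·(cos(112.1°) + j·sin(112.1°)) = -2.923 + j7.199 V
Step 2 — Sum components: V_total = -162.8 - j3.802 V.
Step 3 — Convert to polar: |V_total| = 162.8 V, ∠V_total = -178.7°.

V_total = 162.8∠-178.7° V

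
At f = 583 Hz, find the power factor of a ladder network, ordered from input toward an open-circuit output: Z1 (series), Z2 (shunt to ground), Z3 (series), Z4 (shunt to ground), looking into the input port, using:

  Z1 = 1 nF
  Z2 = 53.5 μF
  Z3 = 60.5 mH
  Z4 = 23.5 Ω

Step 1 — Angular frequency: ω = 2π·f = 2π·583 = 3663 rad/s.
Step 2 — Component impedances:
  Z1: Z = 1/(jωC) = -j/(ω·C) = 0 - j2.73e+05 Ω
  Z2: Z = 1/(jωC) = -j/(ω·C) = 0 - j5.103 Ω
  Z3: Z = jωL = j·3663·0.0605 = 0 + j221.6 Ω
  Z4: Z = R = 23.5 Ω
Step 3 — Ladder network (open output): work backward from the far end, alternating series and parallel combinations. Z_in = 0.0129 - j2.73e+05 Ω = 2.73e+05∠-90.0° Ω.
Step 4 — Power factor: PF = cos(φ) = Re(Z)/|Z| = 0.0129/2.73e+05 = 4.725e-08.
Step 5 — Type: Im(Z) = -2.73e+05 ⇒ leading (phase φ = -90.0°).

PF = 4.725e-08 (leading, φ = -90.0°)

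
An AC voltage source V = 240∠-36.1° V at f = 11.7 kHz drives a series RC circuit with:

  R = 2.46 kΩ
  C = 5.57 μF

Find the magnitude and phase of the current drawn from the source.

Step 1 — Angular frequency: ω = 2π·f = 2π·1.17e+04 = 7.351e+04 rad/s.
Step 2 — Component impedances:
  R: Z = R = 2460 Ω
  C: Z = 1/(jωC) = -j/(ω·C) = 0 - j2.442 Ω
Step 3 — Series combination: Z_total = R + C = 2460 - j2.442 Ω = 2460∠-0.1° Ω.
Step 4 — Source phasor: V = 240∠-36.1° V = 193.9 - j141.4 V.
Step 5 — Ohm's law: I = V / Z_total = (193.9 - j141.4) / (2460 - j2.442) = 0.07889 - j0.0574 A.
Step 6 — Convert to polar: |I| = 0.09756 A, ∠I = -36.0°.

I = 0.09756∠-36.0° A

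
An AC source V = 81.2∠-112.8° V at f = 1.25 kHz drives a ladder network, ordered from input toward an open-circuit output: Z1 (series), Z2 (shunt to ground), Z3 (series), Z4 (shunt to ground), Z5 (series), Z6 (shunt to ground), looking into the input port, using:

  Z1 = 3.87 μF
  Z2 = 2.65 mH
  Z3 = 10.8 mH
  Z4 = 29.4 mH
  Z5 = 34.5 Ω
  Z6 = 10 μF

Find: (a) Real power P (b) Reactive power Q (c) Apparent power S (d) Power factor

Step 1 — Angular frequency: ω = 2π·f = 2π·1250 = 7854 rad/s.
Step 2 — Component impedances:
  Z1: Z = 1/(jωC) = -j/(ω·C) = 0 - j32.9 Ω
  Z2: Z = jωL = j·7854·0.00265 = 0 + j20.81 Ω
  Z3: Z = jωL = j·7854·0.0108 = 0 + j84.82 Ω
  Z4: Z = jωL = j·7854·0.0294 = 0 + j230.9 Ω
  Z5: Z = R = 34.5 Ω
  Z6: Z = 1/(jωC) = -j/(ω·C) = 0 - j12.73 Ω
Step 3 — Ladder network (open output): work backward from the far end, alternating series and parallel combinations. Z_in = 1.478 - j15.93 Ω = 16∠-84.7° Ω.
Step 4 — Source phasor: V = 81.2∠-112.8° V = -31.47 - j74.86 V.
Step 5 — Current: I = V / Z = 4.476 - j2.39 A = 5.074∠-28.1° A.
Step 6 — Complex power: S = V·I* = 38.06 - j410.3 VA.
Step 7 — Real power: P = Re(S) = 38.06 W.
Step 8 — Reactive power: Q = Im(S) = -410.3 VAR.
Step 9 — Apparent power: |S| = 412 VA.
Step 10 — Power factor: PF = P/|S| = 0.09236 (leading).

(a) P = 38.06 W  (b) Q = -410.3 VAR  (c) S = 412 VA  (d) PF = 0.09236 (leading)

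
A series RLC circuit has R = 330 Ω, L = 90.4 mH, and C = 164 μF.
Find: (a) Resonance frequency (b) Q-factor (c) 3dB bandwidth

Step 1 — Resonance: ω₀ = 1/√(LC) = 1/√(0.0904·0.000164) = 259.7 rad/s.
Step 2 — f₀ = ω₀/(2π) = 41.33 Hz.
Step 3 — Series Q: Q = ω₀L/R = 259.7·0.0904/330 = 0.07115.
Step 4 — Bandwidth: Δω = ω₀/Q = 3650 rad/s; BW = Δω/(2π) = 581 Hz.

(a) f₀ = 41.33 Hz  (b) Q = 0.07115  (c) BW = 581 Hz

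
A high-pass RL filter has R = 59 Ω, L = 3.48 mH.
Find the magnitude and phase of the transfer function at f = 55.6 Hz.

Step 1 — Angular frequency: ω = 2π·55.6 = 349.3 rad/s.
Step 2 — Transfer function: H(jω) = jωL/(R + jωL).
Step 3 — Numerator jωL = j·1.216; denominator R + jωL = 59 + j1.216.
Step 4 — H = 0.0004244 + j0.0206.
Step 5 — Magnitude: |H| = 0.0206 (-33.7 dB); phase: φ = 88.8°.

|H| = 0.0206 (-33.7 dB), φ = 88.8°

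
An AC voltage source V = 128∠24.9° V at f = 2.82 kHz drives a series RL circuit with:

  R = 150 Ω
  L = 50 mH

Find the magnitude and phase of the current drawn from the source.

Step 1 — Angular frequency: ω = 2π·f = 2π·2820 = 1.772e+04 rad/s.
Step 2 — Component impedances:
  R: Z = R = 150 Ω
  L: Z = jωL = j·1.772e+04·0.05 = 0 + j885.9 Ω
Step 3 — Series combination: Z_total = R + L = 150 + j885.9 Ω = 898.5∠80.4° Ω.
Step 4 — Source phasor: V = 128∠24.9° V = 116.1 + j53.89 V.
Step 5 — Ohm's law: I = V / Z_total = (116.1 + j53.89) / (150 + j885.9) = 0.08071 - j0.1174 A.
Step 6 — Convert to polar: |I| = 0.1425 A, ∠I = -55.5°.

I = 0.1425∠-55.5° A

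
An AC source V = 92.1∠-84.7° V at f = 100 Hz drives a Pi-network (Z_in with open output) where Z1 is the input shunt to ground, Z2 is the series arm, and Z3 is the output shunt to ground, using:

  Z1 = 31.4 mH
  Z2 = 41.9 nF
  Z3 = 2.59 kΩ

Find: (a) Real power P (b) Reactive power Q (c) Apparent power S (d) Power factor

Step 1 — Angular frequency: ω = 2π·f = 2π·100 = 628.3 rad/s.
Step 2 — Component impedances:
  Z1: Z = jωL = j·628.3·0.0314 = 0 + j19.73 Ω
  Z2: Z = 1/(jωC) = -j/(ω·C) = 0 - j3.798e+04 Ω
  Z3: Z = R = 2590 Ω
Step 3 — With open output, the series arm Z2 and the output shunt Z3 appear in series to ground: Z2 + Z3 = 2590 - j3.798e+04 Ω.
Step 4 — Parallel with input shunt Z1: Z_in = Z1 || (Z2 + Z3) = 0.0006962 + j19.74 Ω = 19.74∠90.0° Ω.
Step 5 — Source phasor: V = 92.1∠-84.7° V = 8.507 - j91.71 V.
Step 6 — Current: I = V / Z = -4.646 - j0.4311 A = 4.666∠-174.7° A.
Step 7 — Complex power: S = V·I* = 0.01516 + j429.7 VA.
Step 8 — Real power: P = Re(S) = 0.01516 W.
Step 9 — Reactive power: Q = Im(S) = 429.7 VAR.
Step 10 — Apparent power: |S| = 429.7 VA.
Step 11 — Power factor: PF = P/|S| = 3.527e-05 (lagging).

(a) P = 0.01516 W  (b) Q = 429.7 VAR  (c) S = 429.7 VA  (d) PF = 3.527e-05 (lagging)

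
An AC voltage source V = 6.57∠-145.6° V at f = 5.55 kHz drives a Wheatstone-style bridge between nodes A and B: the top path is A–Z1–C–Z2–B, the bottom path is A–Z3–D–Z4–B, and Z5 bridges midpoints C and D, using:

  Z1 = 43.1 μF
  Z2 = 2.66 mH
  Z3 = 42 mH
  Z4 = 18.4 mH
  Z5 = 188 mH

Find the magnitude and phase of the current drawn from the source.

Step 1 — Angular frequency: ω = 2π·f = 2π·5550 = 3.487e+04 rad/s.
Step 2 — Component impedances:
  Z1: Z = 1/(jωC) = -j/(ω·C) = 0 - j0.6653 Ω
  Z2: Z = jωL = j·3.487e+04·0.00266 = 0 + j92.76 Ω
  Z3: Z = jωL = j·3.487e+04·0.042 = 0 + j1465 Ω
  Z4: Z = jωL = j·3.487e+04·0.0184 = 0 + j641.6 Ω
  Z5: Z = jωL = j·3.487e+04·0.188 = 0 + j6556 Ω
Step 3 — Bridge requires nodal analysis (the Z5 bridge couples midpoints C and D, so the two paths cannot be reduced to a simple series/parallel combination). Setting node B to ground and injecting 1 A at node A, the 3-node admittance system at A, C, D solves to V_A = Z_AB = 0 + j87.69 Ω = 87.69∠90.0° Ω.
Step 4 — Source phasor: V = 6.57∠-145.6° V = -5.421 - j3.712 V.
Step 5 — Ohm's law: I = V / Z_total = (-5.421 - j3.712) / (0 + j87.69) = -0.04233 + j0.06182 A.
Step 6 — Convert to polar: |I| = 0.07492 A, ∠I = 124.4°.

I = 0.07492∠124.4° A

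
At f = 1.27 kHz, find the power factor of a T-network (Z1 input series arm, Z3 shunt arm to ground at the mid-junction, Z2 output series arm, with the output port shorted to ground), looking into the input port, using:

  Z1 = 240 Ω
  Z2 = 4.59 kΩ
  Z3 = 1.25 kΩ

Step 1 — Angular frequency: ω = 2π·f = 2π·1270 = 7980 rad/s.
Step 2 — Component impedances:
  Z1: Z = R = 240 Ω
  Z2: Z = R = 4590 Ω
  Z3: Z = R = 1250 Ω
Step 3 — With the output port shorted to ground, the output series arm Z2 runs from the junction to ground; the shunt arm Z3 also runs from the junction to ground. They appear in parallel: Z3 || Z2 = 982.4 Ω.
Step 4 — Series with input arm Z1: Z_in = Z1 + (Z3 || Z2) = 1222 Ω = 1222∠0.0° Ω.
Step 5 — Power factor: PF = cos(φ) = Re(Z)/|Z| = 1222/1222 = 1.
Step 6 — Type: Im(Z) = 0 ⇒ unity (phase φ = 0.0°).

PF = 1 (unity, φ = 0.0°)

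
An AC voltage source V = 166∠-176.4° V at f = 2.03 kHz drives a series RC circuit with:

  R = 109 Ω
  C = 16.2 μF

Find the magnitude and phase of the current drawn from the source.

Step 1 — Angular frequency: ω = 2π·f = 2π·2030 = 1.275e+04 rad/s.
Step 2 — Component impedances:
  R: Z = R = 109 Ω
  C: Z = 1/(jωC) = -j/(ω·C) = 0 - j4.84 Ω
Step 3 — Series combination: Z_total = R + C = 109 - j4.84 Ω = 109.1∠-2.5° Ω.
Step 4 — Source phasor: V = 166∠-176.4° V = -165.7 - j10.42 V.
Step 5 — Ohm's law: I = V / Z_total = (-165.7 - j10.42) / (109 - j4.84) = -1.513 - j0.1628 A.
Step 6 — Convert to polar: |I| = 1.521 A, ∠I = -173.9°.

I = 1.521∠-173.9° A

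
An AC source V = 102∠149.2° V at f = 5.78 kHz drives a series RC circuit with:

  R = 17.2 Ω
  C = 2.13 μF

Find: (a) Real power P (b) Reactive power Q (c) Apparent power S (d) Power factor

Step 1 — Angular frequency: ω = 2π·f = 2π·5780 = 3.632e+04 rad/s.
Step 2 — Component impedances:
  R: Z = R = 17.2 Ω
  C: Z = 1/(jωC) = -j/(ω·C) = 0 - j12.93 Ω
Step 3 — Series combination: Z_total = R + C = 17.2 - j12.93 Ω = 21.52∠-36.9° Ω.
Step 4 — Source phasor: V = 102∠149.2° V = -87.61 + j52.23 V.
Step 5 — Current: I = V / Z = -4.713 - j0.5061 A = 4.741∠-173.9° A.
Step 6 — Complex power: S = V·I* = 386.5 - j290.5 VA.
Step 7 — Real power: P = Re(S) = 386.5 W.
Step 8 — Reactive power: Q = Im(S) = -290.5 VAR.
Step 9 — Apparent power: |S| = 483.5 VA.
Step 10 — Power factor: PF = P/|S| = 0.7994 (leading).

(a) P = 386.5 W  (b) Q = -290.5 VAR  (c) S = 483.5 VA  (d) PF = 0.7994 (leading)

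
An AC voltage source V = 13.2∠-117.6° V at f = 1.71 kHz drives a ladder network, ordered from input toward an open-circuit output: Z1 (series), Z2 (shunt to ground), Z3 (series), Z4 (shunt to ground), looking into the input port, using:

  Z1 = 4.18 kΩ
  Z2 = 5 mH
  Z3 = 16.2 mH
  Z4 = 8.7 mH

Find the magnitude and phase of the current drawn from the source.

Step 1 — Angular frequency: ω = 2π·f = 2π·1710 = 1.074e+04 rad/s.
Step 2 — Component impedances:
  Z1: Z = R = 4180 Ω
  Z2: Z = jωL = j·1.074e+04·0.005 = 0 + j53.72 Ω
  Z3: Z = jωL = j·1.074e+04·0.0162 = 0 + j174.1 Ω
  Z4: Z = jωL = j·1.074e+04·0.0087 = 0 + j93.47 Ω
Step 3 — Ladder network (open output): work backward from the far end, alternating series and parallel combinations. Z_in = 4180 + j44.74 Ω = 4180∠0.6° Ω.
Step 4 — Source phasor: V = 13.2∠-117.6° V = -6.116 - j11.7 V.
Step 5 — Ohm's law: I = V / Z_total = (-6.116 - j11.7) / (4180 + j44.74) = -0.001493 - j0.002783 A.
Step 6 — Convert to polar: |I| = 0.003158 A, ∠I = -118.2°.

I = 0.003158∠-118.2° A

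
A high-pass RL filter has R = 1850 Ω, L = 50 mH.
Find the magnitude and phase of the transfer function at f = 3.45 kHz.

Step 1 — Angular frequency: ω = 2π·3450 = 2.168e+04 rad/s.
Step 2 — Transfer function: H(jω) = jωL/(R + jωL).
Step 3 — Numerator jωL = j·1084; denominator R + jωL = 1850 + j1084.
Step 4 — H = 0.2555 + j0.4362.
Step 5 — Magnitude: |H| = 0.5055 (-5.9 dB); phase: φ = 59.6°.

|H| = 0.5055 (-5.9 dB), φ = 59.6°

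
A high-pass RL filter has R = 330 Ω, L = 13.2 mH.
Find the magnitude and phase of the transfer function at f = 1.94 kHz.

Step 1 — Angular frequency: ω = 2π·1940 = 1.219e+04 rad/s.
Step 2 — Transfer function: H(jω) = jωL/(R + jωL).
Step 3 — Numerator jωL = j·160.9; denominator R + jωL = 330 + j160.9.
Step 4 — H = 0.1921 + j0.3939.
Step 5 — Magnitude: |H| = 0.4383 (-7.2 dB); phase: φ = 64.0°.

|H| = 0.4383 (-7.2 dB), φ = 64.0°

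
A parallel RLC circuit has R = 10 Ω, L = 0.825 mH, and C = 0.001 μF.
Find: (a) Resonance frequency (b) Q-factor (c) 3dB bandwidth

Step 1 — Resonance: ω₀ = 1/√(LC) = 1/√(0.000825·1e-09) = 1.101e+06 rad/s.
Step 2 — f₀ = ω₀/(2π) = 1.752e+05 Hz.
Step 3 — Parallel Q: Q = R/(ω₀L) = 10/(1.101e+06·0.000825) = 0.01101.
Step 4 — Bandwidth: Δω = ω₀/Q = 1e+08 rad/s; BW = Δω/(2π) = 1.592e+07 Hz.

(a) f₀ = 1.752e+05 Hz  (b) Q = 0.01101  (c) BW = 1.592e+07 Hz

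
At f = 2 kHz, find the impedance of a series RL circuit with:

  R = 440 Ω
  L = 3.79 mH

Step 1 — Angular frequency: ω = 2π·f = 2π·2000 = 1.257e+04 rad/s.
Step 2 — Component impedances:
  R: Z = R = 440 Ω
  L: Z = jωL = j·1.257e+04·0.00379 = 0 + j47.63 Ω
Step 3 — Series combination: Z_total = R + L = 440 + j47.63 Ω = 442.6∠6.2° Ω.

Z = 440 + j47.63 Ω = 442.6∠6.2° Ω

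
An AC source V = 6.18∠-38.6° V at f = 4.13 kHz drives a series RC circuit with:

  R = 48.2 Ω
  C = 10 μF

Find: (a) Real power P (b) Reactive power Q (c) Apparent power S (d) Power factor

Step 1 — Angular frequency: ω = 2π·f = 2π·4130 = 2.595e+04 rad/s.
Step 2 — Component impedances:
  R: Z = R = 48.2 Ω
  C: Z = 1/(jωC) = -j/(ω·C) = 0 - j3.854 Ω
Step 3 — Series combination: Z_total = R + C = 48.2 - j3.854 Ω = 48.35∠-4.6° Ω.
Step 4 — Source phasor: V = 6.18∠-38.6° V = 4.83 - j3.856 V.
Step 5 — Current: I = V / Z = 0.1059 - j0.07152 A = 0.1278∠-34.0° A.
Step 6 — Complex power: S = V·I* = 0.7873 - j0.06295 VA.
Step 7 — Real power: P = Re(S) = 0.7873 W.
Step 8 — Reactive power: Q = Im(S) = -0.06295 VAR.
Step 9 — Apparent power: |S| = 0.7899 VA.
Step 10 — Power factor: PF = P/|S| = 0.9968 (leading).

(a) P = 0.7873 W  (b) Q = -0.06295 VAR  (c) S = 0.7899 VA  (d) PF = 0.9968 (leading)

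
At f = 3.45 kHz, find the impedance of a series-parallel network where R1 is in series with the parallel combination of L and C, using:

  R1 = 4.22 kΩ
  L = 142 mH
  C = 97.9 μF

Step 1 — Angular frequency: ω = 2π·f = 2π·3450 = 2.168e+04 rad/s.
Step 2 — Component impedances:
  R1: Z = R = 4220 Ω
  L: Z = jωL = j·2.168e+04·0.142 = 0 + j3078 Ω
  C: Z = 1/(jωC) = -j/(ω·C) = 0 - j0.4712 Ω
Step 3 — Parallel branch: L || C = 1/(1/L + 1/C) = 0 - j0.4713 Ω.
Step 4 — Series with R1: Z_total = R1 + (L || C) = 4220 - j0.4713 Ω = 4220∠-0.0° Ω.

Z = 4220 - j0.4713 Ω = 4220∠-0.0° Ω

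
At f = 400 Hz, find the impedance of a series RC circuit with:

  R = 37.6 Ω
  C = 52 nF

Step 1 — Angular frequency: ω = 2π·f = 2π·400 = 2513 rad/s.
Step 2 — Component impedances:
  R: Z = R = 37.6 Ω
  C: Z = 1/(jωC) = -j/(ω·C) = 0 - j7652 Ω
Step 3 — Series combination: Z_total = R + C = 37.6 - j7652 Ω = 7652∠-89.7° Ω.

Z = 37.6 - j7652 Ω = 7652∠-89.7° Ω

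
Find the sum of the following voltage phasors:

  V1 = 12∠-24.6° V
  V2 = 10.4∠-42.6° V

Step 1 — Convert each phasor to rectangular form:
  V1 = 12·(cos(-24.6°) + j·sin(-24.6°)) = 10.91 - j4.995 V
  V2 = 10.4·(cos(-42.6°) + j·sin(-42.6°)) = 7.655 - j7.04 V
Step 2 — Sum components: V_total = 18.57 - j12.03 V.
Step 3 — Convert to polar: |V_total| = 22.13 V, ∠V_total = -33.0°.

V_total = 22.13∠-33.0° V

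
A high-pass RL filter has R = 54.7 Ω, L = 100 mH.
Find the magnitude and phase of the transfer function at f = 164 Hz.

Step 1 — Angular frequency: ω = 2π·164 = 1030 rad/s.
Step 2 — Transfer function: H(jω) = jωL/(R + jωL).
Step 3 — Numerator jωL = j·103; denominator R + jωL = 54.7 + j103.
Step 4 — H = 0.7802 + j0.4141.
Step 5 — Magnitude: |H| = 0.8833 (-1.1 dB); phase: φ = 28.0°.

|H| = 0.8833 (-1.1 dB), φ = 28.0°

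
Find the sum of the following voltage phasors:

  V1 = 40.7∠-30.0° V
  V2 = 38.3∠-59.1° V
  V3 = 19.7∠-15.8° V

Step 1 — Convert each phasor to rectangular form:
  V1 = 40.7·(cos(-30.0°) + j·sin(-30.0°)) = 35.25 - j20.35 V
  V2 = 38.3·(cos(-59.1°) + j·sin(-59.1°)) = 19.67 - j32.86 V
  V3 = 19.7·(cos(-15.8°) + j·sin(-15.8°)) = 18.96 - j5.364 V
Step 2 — Sum components: V_total = 73.87 - j58.58 V.
Step 3 — Convert to polar: |V_total| = 94.28 V, ∠V_total = -38.4°.

V_total = 94.28∠-38.4° V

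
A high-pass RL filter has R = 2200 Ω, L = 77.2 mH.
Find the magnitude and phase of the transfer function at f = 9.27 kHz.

Step 1 — Angular frequency: ω = 2π·9270 = 5.825e+04 rad/s.
Step 2 — Transfer function: H(jω) = jωL/(R + jωL).
Step 3 — Numerator jωL = j·4497; denominator R + jωL = 2200 + j4497.
Step 4 — H = 0.8069 + j0.3948.
Step 5 — Magnitude: |H| = 0.8983 (-0.9 dB); phase: φ = 26.1°.

|H| = 0.8983 (-0.9 dB), φ = 26.1°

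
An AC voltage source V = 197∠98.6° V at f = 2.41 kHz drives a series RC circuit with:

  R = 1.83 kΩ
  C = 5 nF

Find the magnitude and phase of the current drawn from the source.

Step 1 — Angular frequency: ω = 2π·f = 2π·2410 = 1.514e+04 rad/s.
Step 2 — Component impedances:
  R: Z = R = 1830 Ω
  C: Z = 1/(jωC) = -j/(ω·C) = 0 - j1.321e+04 Ω
Step 3 — Series combination: Z_total = R + C = 1830 - j1.321e+04 Ω = 1.333e+04∠-82.1° Ω.
Step 4 — Source phasor: V = 197∠98.6° V = -29.46 + j194.8 V.
Step 5 — Ohm's law: I = V / Z_total = (-29.46 + j194.8) / (1830 - j1.321e+04) = -0.01477 - j0.0001835 A.
Step 6 — Convert to polar: |I| = 0.01477 A, ∠I = -179.3°.

I = 0.01477∠-179.3° A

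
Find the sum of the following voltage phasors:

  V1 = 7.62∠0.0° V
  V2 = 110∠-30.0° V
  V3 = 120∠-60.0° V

Step 1 — Convert each phasor to rectangular form:
  V1 = 7.62·(cos(0.0°) + j·sin(0.0°)) = 7.62 V
  V2 = 110·(cos(-30.0°) + j·sin(-30.0°)) = 95.26 - j55 V
  V3 = 120·(cos(-60.0°) + j·sin(-60.0°)) = 60 - j103.9 V
Step 2 — Sum components: V_total = 162.9 - j158.9 V.
Step 3 — Convert to polar: |V_total| = 227.6 V, ∠V_total = -44.3°.

V_total = 227.6∠-44.3° V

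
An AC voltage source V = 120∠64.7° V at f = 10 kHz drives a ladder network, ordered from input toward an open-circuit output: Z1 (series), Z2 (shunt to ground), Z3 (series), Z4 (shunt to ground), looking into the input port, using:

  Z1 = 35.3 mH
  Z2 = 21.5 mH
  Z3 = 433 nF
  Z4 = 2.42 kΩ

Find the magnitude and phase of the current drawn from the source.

Step 1 — Angular frequency: ω = 2π·f = 2π·1e+04 = 6.283e+04 rad/s.
Step 2 — Component impedances:
  Z1: Z = jωL = j·6.283e+04·0.0353 = 0 + j2218 Ω
  Z2: Z = jωL = j·6.283e+04·0.0215 = 0 + j1351 Ω
  Z3: Z = 1/(jωC) = -j/(ω·C) = 0 - j36.76 Ω
  Z4: Z = R = 2420 Ω
Step 3 — Ladder network (open output): work backward from the far end, alternating series and parallel combinations. Z_in = 582.4 + j3253 Ω = 3304∠79.8° Ω.
Step 4 — Source phasor: V = 120∠64.7° V = 51.28 + j108.5 V.
Step 5 — Ohm's law: I = V / Z_total = (51.28 + j108.5) / (582.4 + j3253) = 0.03505 - j0.009491 A.
Step 6 — Convert to polar: |I| = 0.03632 A, ∠I = -15.1°.

I = 0.03632∠-15.1° A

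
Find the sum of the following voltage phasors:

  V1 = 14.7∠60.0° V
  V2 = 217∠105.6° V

Step 1 — Convert each phasor to rectangular form:
  V1 = 14.7·(cos(60.0°) + j·sin(60.0°)) = 7.35 + j12.73 V
  V2 = 217·(cos(105.6°) + j·sin(105.6°)) = -58.36 + j209 V
Step 2 — Sum components: V_total = -51.01 + j221.7 V.
Step 3 — Convert to polar: |V_total| = 227.5 V, ∠V_total = 103.0°.

V_total = 227.5∠103.0° V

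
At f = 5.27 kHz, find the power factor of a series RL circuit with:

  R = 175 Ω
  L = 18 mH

Step 1 — Angular frequency: ω = 2π·f = 2π·5270 = 3.311e+04 rad/s.
Step 2 — Component impedances:
  R: Z = R = 175 Ω
  L: Z = jωL = j·3.311e+04·0.018 = 0 + j596 Ω
Step 3 — Series combination: Z_total = R + L = 175 + j596 Ω = 621.2∠73.6° Ω.
Step 4 — Power factor: PF = cos(φ) = Re(Z)/|Z| = 175/621.2 = 0.2817.
Step 5 — Type: Im(Z) = 596 ⇒ lagging (phase φ = 73.6°).

PF = 0.2817 (lagging, φ = 73.6°)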